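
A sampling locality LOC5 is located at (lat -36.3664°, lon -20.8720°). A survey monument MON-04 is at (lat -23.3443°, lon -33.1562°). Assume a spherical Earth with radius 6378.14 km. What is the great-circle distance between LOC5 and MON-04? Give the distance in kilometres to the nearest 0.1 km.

1869.4 km

Δφ = 13.0221°,  Δλ = -12.2842°
a = sin²(Δφ/2) + cos φ₁ cos φ₂ sin²(Δλ/2) = 0.021322
c = 2·arcsin(√a) = 0.293090 rad = 16.7928°
d = R·c = 6378.14 × 0.293090 = 1869.4 km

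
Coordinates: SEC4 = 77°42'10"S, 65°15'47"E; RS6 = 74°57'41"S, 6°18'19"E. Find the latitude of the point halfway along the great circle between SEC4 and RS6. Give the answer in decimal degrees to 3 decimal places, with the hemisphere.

SEC4: φ = -77.70278°, λ = +65.26306°
RS6: φ = -74.96139°, λ = +6.30528°
Bx = cos φ₂ cos Δλ = 0.133801,  By = cos φ₂ sin Δλ = -0.222311
φₘ = atan2(sin φ₁ + sin φ₂, √((cos φ₁ + Bx)² + By²)) = -78.02915°
λₘ = λ₁ + atan2(By, cos φ₁ + Bx) = 32.60059°

78.029°S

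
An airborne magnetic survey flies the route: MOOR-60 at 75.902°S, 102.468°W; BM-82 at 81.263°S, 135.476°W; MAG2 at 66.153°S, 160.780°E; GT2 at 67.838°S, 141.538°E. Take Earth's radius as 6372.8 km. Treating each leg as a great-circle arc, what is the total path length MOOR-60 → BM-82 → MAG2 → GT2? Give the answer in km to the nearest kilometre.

4149 km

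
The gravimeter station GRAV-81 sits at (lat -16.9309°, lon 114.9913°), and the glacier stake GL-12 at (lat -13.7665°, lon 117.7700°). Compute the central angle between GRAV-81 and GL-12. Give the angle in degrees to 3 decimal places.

4.146°

Δφ = 3.1644°,  Δλ = 2.7787°
a = sin²(Δφ/2) + cos φ₁ cos φ₂ sin²(Δλ/2) = 0.001309
c = 2·arcsin(√a) = 0.072366 rad = 4.1462°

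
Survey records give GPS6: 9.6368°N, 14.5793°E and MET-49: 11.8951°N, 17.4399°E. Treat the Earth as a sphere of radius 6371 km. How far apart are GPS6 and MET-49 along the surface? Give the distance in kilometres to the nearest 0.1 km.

Δφ = 2.2583°,  Δλ = 2.8606°
a = sin²(Δφ/2) + cos φ₁ cos φ₂ sin²(Δλ/2) = 0.000989
c = 2·arcsin(√a) = 0.062920 rad = 3.6050°
d = R·c = 6371 × 0.062920 = 400.9 km

400.9 km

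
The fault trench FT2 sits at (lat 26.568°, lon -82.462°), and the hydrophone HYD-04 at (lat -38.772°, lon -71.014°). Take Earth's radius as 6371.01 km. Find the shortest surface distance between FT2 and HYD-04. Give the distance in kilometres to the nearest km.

7362 km

Δφ = -65.3400°,  Δλ = 11.4480°
a = sin²(Δφ/2) + cos φ₁ cos φ₂ sin²(Δλ/2) = 0.298320
c = 2·arcsin(√a) = 1.155611 rad = 66.2116°
d = R·c = 6371.01 × 1.155611 = 7362.4 km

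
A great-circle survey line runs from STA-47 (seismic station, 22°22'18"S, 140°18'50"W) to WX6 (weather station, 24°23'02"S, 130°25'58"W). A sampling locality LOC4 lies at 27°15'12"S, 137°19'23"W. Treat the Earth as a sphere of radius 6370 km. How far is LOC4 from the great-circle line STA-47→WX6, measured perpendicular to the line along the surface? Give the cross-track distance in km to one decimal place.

454.5 km

STA-47: φ = -22.37167°, λ = -140.31389°
WX6: φ = -24.38389°, λ = -130.43278°
LOC4: φ = -27.25333°, λ = -137.32306°
δ₁₃ = central angle STA-47→LOC4 = 0.097478 rad  (haversine)
θ₁₃ = bearing STA-47→LOC4 = 151.537°,  θ₁₂ = bearing STA-47→WX6 = 104.443°
dₓₜ = R·arcsin(sin δ₁₃ · sin(θ₁₃ − θ₁₂)) = 6370·arcsin(0.09732·sin(47.094°)) = 454.478 km
|dₓₜ| = 454.478 km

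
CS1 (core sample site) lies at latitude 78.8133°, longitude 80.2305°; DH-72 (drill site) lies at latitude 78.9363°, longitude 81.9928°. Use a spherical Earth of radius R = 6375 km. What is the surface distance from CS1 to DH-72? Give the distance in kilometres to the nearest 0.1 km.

40.2 km

Δφ = 0.1230°,  Δλ = 1.7623°
a = sin²(Δφ/2) + cos φ₁ cos φ₂ sin²(Δλ/2) = 0.000010
c = 2·arcsin(√a) = 0.006311 rad = 0.3616°
d = R·c = 6375 × 0.006311 = 40.2 km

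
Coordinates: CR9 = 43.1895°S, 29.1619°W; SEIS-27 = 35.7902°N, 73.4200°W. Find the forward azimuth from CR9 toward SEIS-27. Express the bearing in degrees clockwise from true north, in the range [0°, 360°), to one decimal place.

325.5°

Δλ = -44.2581°
y = sin Δλ · cos φ₂ = -0.566105
x = cos φ₁ sin φ₂ − sin φ₁ cos φ₂ cos Δλ = 0.824004
θ = atan2(y, x) = -34.4897° → 325.5103° (mod 360°)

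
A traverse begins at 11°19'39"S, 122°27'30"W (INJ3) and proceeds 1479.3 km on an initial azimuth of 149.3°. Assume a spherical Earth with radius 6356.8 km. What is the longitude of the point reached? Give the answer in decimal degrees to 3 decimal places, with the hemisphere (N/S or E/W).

115.127°W

INJ3: φ = -11.32750°, λ = -122.45833°
δ = d/R = 1479.3/6356.8 = 0.232711 rad
φ₂ = arcsin(sin φ₁ cos δ + cos φ₁ sin δ cos θ)
   = arcsin(-0.19642·0.97304 + 0.98052·0.23062·-0.85985) = -22.67825°
λ₂ = λ₁ + atan2(sin θ sin δ cos φ₁, cos δ − sin φ₁ sin φ₂) = -115.12708°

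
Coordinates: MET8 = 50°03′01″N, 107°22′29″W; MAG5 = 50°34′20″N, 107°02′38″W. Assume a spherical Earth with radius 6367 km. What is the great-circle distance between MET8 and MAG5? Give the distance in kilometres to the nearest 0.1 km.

62.6 km

MET8: φ = +50.05028°, λ = -107.37472°
MAG5: φ = +50.57222°, λ = -107.04389°
Δφ = 0.5219°,  Δλ = 0.3308°
a = sin²(Δφ/2) + cos φ₁ cos φ₂ sin²(Δλ/2) = 0.000024
c = 2·arcsin(√a) = 0.009828 rad = 0.5631°
d = R·c = 6367 × 0.009828 = 62.6 km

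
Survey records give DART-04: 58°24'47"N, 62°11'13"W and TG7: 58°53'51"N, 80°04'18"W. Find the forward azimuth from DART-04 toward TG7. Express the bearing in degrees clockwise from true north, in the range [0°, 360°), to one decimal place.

DART-04: φ = +58.41306°, λ = -62.18694°
TG7: φ = +58.89750°, λ = -80.07167°
Δλ = -17.8847°
y = sin Δλ · cos φ₂ = -0.158640
x = cos φ₁ sin φ₂ − sin φ₁ cos φ₂ cos Δλ = 0.029719
θ = atan2(y, x) = -79.3893° → 280.6107° (mod 360°)

280.6°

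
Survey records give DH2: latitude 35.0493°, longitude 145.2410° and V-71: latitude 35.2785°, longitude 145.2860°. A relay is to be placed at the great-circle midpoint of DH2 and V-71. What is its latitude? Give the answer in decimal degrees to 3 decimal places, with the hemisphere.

Bx = cos φ₂ cos Δλ = 0.816354,  By = cos φ₂ sin Δλ = 0.000641
φₘ = atan2(sin φ₁ + sin φ₂, √((cos φ₁ + Bx)² + By²)) = 35.16390°
λₘ = λ₁ + atan2(By, cos φ₁ + Bx) = 145.26347°

35.164°N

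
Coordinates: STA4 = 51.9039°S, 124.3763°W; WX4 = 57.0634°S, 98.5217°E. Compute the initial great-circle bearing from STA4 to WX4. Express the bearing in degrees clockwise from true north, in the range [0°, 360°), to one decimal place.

Δλ = -137.1020°
y = sin Δλ · cos φ₂ = -0.370101
x = cos φ₁ sin φ₂ − sin φ₁ cos φ₂ cos Δλ = -0.831273
θ = atan2(y, x) = -156.0003° → 203.9997° (mod 360°)

204.0°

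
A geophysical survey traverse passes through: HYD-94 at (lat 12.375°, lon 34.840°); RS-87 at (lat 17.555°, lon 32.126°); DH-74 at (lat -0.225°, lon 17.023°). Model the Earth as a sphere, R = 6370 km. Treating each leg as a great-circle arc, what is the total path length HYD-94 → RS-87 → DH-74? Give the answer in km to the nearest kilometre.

HYD-94→RS-87: c = 0.101321 rad, d = 645.42 km
RS-87→DH-74: c = 0.404488 rad, d = 2576.59 km
Total = 645.42 + 2576.59 = 3222.01 km

3222 km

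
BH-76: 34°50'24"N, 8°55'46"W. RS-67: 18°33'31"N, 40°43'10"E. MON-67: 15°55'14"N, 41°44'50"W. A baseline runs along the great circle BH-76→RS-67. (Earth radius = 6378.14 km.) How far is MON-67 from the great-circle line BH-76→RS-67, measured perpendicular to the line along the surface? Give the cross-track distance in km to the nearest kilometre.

BH-76: φ = +34.84000°, λ = -8.92944°
RS-67: φ = +18.55861°, λ = +40.71944°
MON-67: φ = +15.92056°, λ = -41.74722°
δ₁₃ = central angle BH-76→MON-67 = 0.609373 rad  (haversine)
θ₁₃ = bearing BH-76→MON-67 = 245.587°,  θ₁₂ = bearing BH-76→RS-67 = 97.057°
dₓₜ = R·arcsin(sin δ₁₃ · sin(θ₁₃ − θ₁₂)) = 6378.14·arcsin(0.57235·sin(148.531°)) = 1935.303 km
|dₓₜ| = 1935.303 km

1935 km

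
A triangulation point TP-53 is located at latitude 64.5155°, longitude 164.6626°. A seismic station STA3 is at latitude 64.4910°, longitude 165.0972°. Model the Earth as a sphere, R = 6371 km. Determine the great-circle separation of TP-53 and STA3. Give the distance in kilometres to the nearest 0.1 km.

Δφ = -0.0245°,  Δλ = 0.4346°
a = sin²(Δφ/2) + cos φ₁ cos φ₂ sin²(Δλ/2) = 0.000003
c = 2·arcsin(√a) = 0.003293 rad = 0.1887°
d = R·c = 6371 × 0.003293 = 21.0 km

21.0 km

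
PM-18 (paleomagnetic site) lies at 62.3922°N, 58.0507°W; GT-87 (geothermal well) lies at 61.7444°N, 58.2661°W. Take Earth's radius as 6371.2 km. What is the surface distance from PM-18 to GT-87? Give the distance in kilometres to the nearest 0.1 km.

Δφ = -0.6478°,  Δλ = -0.2154°
a = sin²(Δφ/2) + cos φ₁ cos φ₂ sin²(Δλ/2) = 0.000033
c = 2·arcsin(√a) = 0.011443 rad = 0.6556°
d = R·c = 6371.2 × 0.011443 = 72.9 km

72.9 km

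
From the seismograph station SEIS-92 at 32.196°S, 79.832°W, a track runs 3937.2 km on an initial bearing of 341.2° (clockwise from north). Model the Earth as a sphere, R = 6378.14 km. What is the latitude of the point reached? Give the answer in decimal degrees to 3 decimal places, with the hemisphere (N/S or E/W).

δ = d/R = 3937.2/6378.14 = 0.617296 rad
φ₂ = arcsin(sin φ₁ cos δ + cos φ₁ sin δ cos θ)
   = arcsin(-0.53282·0.81545 + 0.84623·0.57883·0.94665) = 1.67379°
λ₂ = λ₁ + atan2(sin θ sin δ cos φ₁, cos δ − sin φ₁ sin φ₂) = -90.58745°

1.674°N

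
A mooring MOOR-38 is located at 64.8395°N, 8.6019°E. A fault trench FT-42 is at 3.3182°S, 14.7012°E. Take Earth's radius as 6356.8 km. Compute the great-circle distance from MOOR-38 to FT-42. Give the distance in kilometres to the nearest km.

7578 km

Δφ = -68.1577°,  Δλ = 6.0993°
a = sin²(Δφ/2) + cos φ₁ cos φ₂ sin²(Δλ/2) = 0.315175
c = 2·arcsin(√a) = 1.192163 rad = 68.3059°
d = R·c = 6356.8 × 1.192163 = 7578.3 km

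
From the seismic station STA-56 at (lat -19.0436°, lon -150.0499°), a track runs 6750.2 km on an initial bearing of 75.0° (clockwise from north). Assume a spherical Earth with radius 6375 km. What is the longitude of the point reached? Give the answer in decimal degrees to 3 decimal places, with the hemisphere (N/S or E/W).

δ = d/R = 6750.2/6375 = 1.058855 rad
φ₂ = arcsin(sin φ₁ cos δ + cos φ₁ sin δ cos θ)
   = arcsin(-0.32629·0.48987 + 0.94527·0.87180·0.25882) = 3.06389°
λ₂ = λ₁ + atan2(sin θ sin δ cos φ₁, cos δ − sin φ₁ sin φ₂) = -92.56020°

92.560°W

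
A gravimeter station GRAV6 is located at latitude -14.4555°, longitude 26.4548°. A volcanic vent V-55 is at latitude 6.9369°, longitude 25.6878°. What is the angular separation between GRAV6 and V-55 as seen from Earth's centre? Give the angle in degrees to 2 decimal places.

Δφ = 21.3924°,  Δλ = -0.7670°
a = sin²(Δφ/2) + cos φ₁ cos φ₂ sin²(Δλ/2) = 0.034491
c = 2·arcsin(√a) = 0.373604 rad = 21.4059°

21.41°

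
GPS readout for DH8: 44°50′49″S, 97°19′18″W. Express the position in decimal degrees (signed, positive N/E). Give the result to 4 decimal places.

lat: 44.8469° S → -44.8469°
lon: 97.3217° W → -97.3217°

-44.8469°, -97.3217°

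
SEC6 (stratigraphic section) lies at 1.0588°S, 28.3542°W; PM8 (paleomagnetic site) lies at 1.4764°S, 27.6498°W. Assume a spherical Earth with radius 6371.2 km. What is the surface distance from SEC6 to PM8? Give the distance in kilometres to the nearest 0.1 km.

91.0 km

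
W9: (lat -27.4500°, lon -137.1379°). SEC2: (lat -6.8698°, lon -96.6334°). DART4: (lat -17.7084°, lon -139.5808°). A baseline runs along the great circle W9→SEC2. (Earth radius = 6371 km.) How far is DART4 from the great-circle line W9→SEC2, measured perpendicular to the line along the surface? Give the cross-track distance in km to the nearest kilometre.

1103 km

δ₁₃ = central angle W9→DART4 = 0.174505 rad  (haversine)
θ₁₃ = bearing W9→DART4 = 346.475°,  θ₁₂ = bearing W9→SEC2 = 69.442°
dₓₜ = R·arcsin(sin δ₁₃ · sin(θ₁₃ − θ₁₂)) = 6371·arcsin(0.17362·sin(277.033°)) = -1103.321 km
|dₓₜ| = 1103.321 km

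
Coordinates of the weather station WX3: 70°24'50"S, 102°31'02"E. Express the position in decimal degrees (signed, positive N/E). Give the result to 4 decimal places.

-70.4139°, +102.5172°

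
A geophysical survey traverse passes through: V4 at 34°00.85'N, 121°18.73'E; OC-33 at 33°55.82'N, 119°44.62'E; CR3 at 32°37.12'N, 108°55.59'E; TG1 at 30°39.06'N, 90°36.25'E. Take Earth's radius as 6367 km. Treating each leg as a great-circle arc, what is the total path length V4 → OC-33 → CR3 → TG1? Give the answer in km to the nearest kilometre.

2905 km

V4: φ = +34.01417°, λ = +121.31217°
OC-33: φ = +33.93033°, λ = +119.74367°
CR3: φ = +32.61867°, λ = +108.92650°
TG1: φ = +30.65100°, λ = +90.60417°
V4→OC-33: c = 0.022750 rad, d = 144.85 km
OC-33→CR3: c = 0.159416 rad, d = 1015.00 km
CR3→TG1: c = 0.274078 rad, d = 1745.05 km
Total = 144.85 + 1015.00 + 1745.05 = 2904.90 km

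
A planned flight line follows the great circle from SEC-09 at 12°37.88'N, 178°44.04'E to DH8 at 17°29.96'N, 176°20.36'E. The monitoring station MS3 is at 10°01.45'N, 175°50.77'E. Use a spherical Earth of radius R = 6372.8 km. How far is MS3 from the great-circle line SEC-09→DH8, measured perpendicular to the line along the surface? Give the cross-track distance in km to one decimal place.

408.8 km

SEC-09: φ = +12.63133°, λ = +178.73400°
DH8: φ = +17.49933°, λ = +176.33933°
MS3: φ = +10.02417°, λ = +175.84617°
δ₁₃ = central angle SEC-09→MS3 = 0.067175 rad  (haversine)
θ₁₃ = bearing SEC-09→MS3 = 227.655°,  θ₁₂ = bearing SEC-09→DH8 = 334.893°
dₓₜ = R·arcsin(sin δ₁₃ · sin(θ₁₃ − θ₁₂)) = 6372.8·arcsin(0.06712·sin(-107.238°)) = -408.835 km
|dₓₜ| = 408.835 km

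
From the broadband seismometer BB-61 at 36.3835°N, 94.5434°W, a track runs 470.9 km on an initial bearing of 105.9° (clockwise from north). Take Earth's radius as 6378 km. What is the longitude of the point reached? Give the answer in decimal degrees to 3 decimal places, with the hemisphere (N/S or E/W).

δ = d/R = 470.9/6378 = 0.073832 rad
φ₂ = arcsin(sin φ₁ cos δ + cos φ₁ sin δ cos θ)
   = arcsin(0.59319·0.99728 + 0.80506·0.07376·-0.27396) = 35.12077°
λ₂ = λ₁ + atan2(sin θ sin δ cos φ₁, cos δ − sin φ₁ sin φ₂) = -89.56770°

89.568°W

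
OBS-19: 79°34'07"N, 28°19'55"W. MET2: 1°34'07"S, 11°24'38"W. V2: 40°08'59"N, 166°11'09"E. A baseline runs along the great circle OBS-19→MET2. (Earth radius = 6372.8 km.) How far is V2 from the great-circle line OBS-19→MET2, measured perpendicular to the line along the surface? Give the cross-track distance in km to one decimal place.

416.0 km

OBS-19: φ = +79.56861°, λ = -28.33194°
MET2: φ = -1.56861°, λ = -11.41056°
V2: φ = +40.14972°, λ = +166.18583°
δ₁₃ = central angle OBS-19→V2 = 1.047018 rad  (haversine)
θ₁₃ = bearing OBS-19→V2 = 347.216°,  θ₁₂ = bearing OBS-19→MET2 = 162.896°
dₓₜ = R·arcsin(sin δ₁₃ · sin(θ₁₃ − θ₁₂)) = 6372.8·arcsin(0.86594·sin(184.320°)) = -416.012 km
|dₓₜ| = 416.012 km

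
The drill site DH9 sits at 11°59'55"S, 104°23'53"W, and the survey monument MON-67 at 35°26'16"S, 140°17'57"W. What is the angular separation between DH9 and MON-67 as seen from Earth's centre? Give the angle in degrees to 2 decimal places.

DH9: φ = -11.99861°, λ = -104.39806°
MON-67: φ = -35.43778°, λ = -140.29917°
Δφ = -23.4392°,  Δλ = -35.9011°
a = sin²(Δφ/2) + cos φ₁ cos φ₂ sin²(Δλ/2) = 0.116956
c = 2·arcsin(√a) = 0.698065 rad = 39.9962°

40.00°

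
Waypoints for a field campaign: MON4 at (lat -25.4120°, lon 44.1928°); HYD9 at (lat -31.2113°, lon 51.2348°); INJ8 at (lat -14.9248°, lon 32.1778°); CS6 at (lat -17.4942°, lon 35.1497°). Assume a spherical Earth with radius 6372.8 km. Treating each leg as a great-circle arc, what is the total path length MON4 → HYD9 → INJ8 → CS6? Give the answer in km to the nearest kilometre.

4024 km

MON4→HYD9: c = 0.148091 rad, d = 943.75 km
HYD9→INJ8: c = 0.416330 rad, d = 2653.19 km
INJ8→CS6: c = 0.067017 rad, d = 427.08 km
Total = 943.75 + 2653.19 + 427.08 = 4024.03 km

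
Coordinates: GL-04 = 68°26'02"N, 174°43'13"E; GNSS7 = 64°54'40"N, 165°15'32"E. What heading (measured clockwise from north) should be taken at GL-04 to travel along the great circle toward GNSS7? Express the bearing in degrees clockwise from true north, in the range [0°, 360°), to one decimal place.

231.2°

GL-04: φ = +68.43389°, λ = +174.72028°
GNSS7: φ = +64.91111°, λ = +165.25889°
Δλ = -9.4614°
y = sin Δλ · cos φ₂ = -0.069702
x = cos φ₁ sin φ₂ − sin φ₁ cos φ₂ cos Δλ = -0.056081
θ = atan2(y, x) = -128.8194° → 231.1806° (mod 360°)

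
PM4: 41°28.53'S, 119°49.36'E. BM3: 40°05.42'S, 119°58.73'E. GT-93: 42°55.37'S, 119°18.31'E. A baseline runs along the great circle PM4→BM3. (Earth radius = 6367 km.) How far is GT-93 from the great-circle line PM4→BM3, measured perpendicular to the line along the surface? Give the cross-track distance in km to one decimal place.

PM4: φ = -41.47550°, λ = +119.82267°
BM3: φ = -40.09033°, λ = +119.97883°
GT-93: φ = -42.92283°, λ = +119.30517°
δ₁₃ = central angle PM4→GT-93 = 0.026132 rad  (haversine)
θ₁₃ = bearing PM4→GT-93 = 194.663°,  θ₁₂ = bearing PM4→BM3 = 4.930°
dₓₜ = R·arcsin(sin δ₁₃ · sin(θ₁₃ − θ₁₂)) = 6367·arcsin(0.02613·sin(189.732°)) = -28.122 km
|dₓₜ| = 28.122 km

28.1 km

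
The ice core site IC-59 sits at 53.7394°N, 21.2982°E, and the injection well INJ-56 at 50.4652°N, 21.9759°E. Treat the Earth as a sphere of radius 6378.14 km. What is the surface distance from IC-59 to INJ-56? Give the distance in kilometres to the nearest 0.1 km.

367.4 km

Δφ = -3.2742°,  Δλ = 0.6777°
a = sin²(Δφ/2) + cos φ₁ cos φ₂ sin²(Δλ/2) = 0.000829
c = 2·arcsin(√a) = 0.057605 rad = 3.3005°
d = R·c = 6378.14 × 0.057605 = 367.4 km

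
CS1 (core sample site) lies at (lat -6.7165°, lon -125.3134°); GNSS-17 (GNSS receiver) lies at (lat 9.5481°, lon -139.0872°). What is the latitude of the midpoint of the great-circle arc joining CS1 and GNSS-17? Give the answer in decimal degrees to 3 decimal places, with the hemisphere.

Bx = cos φ₂ cos Δλ = 0.957788,  By = cos φ₂ sin Δλ = -0.234791
φₘ = atan2(sin φ₁ + sin φ₂, √((cos φ₁ + Bx)² + By²)) = 1.42609°
λₘ = λ₁ + atan2(By, cos φ₁ + Bx) = -132.17586°

1.426°N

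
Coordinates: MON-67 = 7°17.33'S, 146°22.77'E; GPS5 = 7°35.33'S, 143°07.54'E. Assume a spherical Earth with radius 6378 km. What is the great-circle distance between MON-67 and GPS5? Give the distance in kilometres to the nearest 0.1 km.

360.7 km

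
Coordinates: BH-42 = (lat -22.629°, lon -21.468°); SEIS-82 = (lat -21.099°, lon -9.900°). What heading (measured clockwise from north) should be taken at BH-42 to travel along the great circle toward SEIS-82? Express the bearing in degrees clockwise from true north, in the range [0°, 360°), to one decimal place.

84.1°

Δλ = 11.5680°
y = sin Δλ · cos φ₂ = 0.187087
x = cos φ₁ sin φ₂ − sin φ₁ cos φ₂ cos Δλ = 0.019409
θ = atan2(y, x) = 84.0772° → 84.0772° (mod 360°)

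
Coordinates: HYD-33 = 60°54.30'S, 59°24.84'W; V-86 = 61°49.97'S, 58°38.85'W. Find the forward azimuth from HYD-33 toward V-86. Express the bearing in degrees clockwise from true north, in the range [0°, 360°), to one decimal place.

158.7°

HYD-33: φ = -60.90500°, λ = -59.41400°
V-86: φ = -61.83283°, λ = -58.64750°
Δλ = 0.7665°
y = sin Δλ · cos φ₂ = 0.006315
x = cos φ₁ sin φ₂ − sin φ₁ cos φ₂ cos Δλ = -0.016230
θ = atan2(y, x) = 158.7398° → 158.7398° (mod 360°)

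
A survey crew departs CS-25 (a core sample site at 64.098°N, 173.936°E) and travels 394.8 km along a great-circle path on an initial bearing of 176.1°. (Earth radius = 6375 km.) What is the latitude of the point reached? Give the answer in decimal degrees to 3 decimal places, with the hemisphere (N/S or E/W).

60.557°N

δ = d/R = 394.8/6375 = 0.061929 rad
φ₂ = arcsin(sin φ₁ cos δ + cos φ₁ sin δ cos θ)
   = arcsin(0.89954·0.99808 + 0.43683·0.06189·-0.99768) = 60.55700°
λ₂ = λ₁ + atan2(sin θ sin δ cos φ₁, cos δ − sin φ₁ sin φ₂) = 174.42666°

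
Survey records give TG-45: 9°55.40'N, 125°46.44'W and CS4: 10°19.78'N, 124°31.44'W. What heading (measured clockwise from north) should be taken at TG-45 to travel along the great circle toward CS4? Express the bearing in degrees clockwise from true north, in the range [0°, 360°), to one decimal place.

TG-45: φ = +9.92333°, λ = -125.77400°
CS4: φ = +10.32967°, λ = -124.52400°
Δλ = 1.2500°
y = sin Δλ · cos φ₂ = 0.021461
x = cos φ₁ sin φ₂ − sin φ₁ cos φ₂ cos Δλ = 0.007132
θ = atan2(y, x) = 71.6170° → 71.6170° (mod 360°)

71.6°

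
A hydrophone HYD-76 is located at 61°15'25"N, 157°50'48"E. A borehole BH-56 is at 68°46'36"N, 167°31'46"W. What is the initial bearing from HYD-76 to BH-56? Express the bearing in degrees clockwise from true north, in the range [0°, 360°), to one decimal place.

HYD-76: φ = +61.25694°, λ = +157.84667°
BH-56: φ = +68.77667°, λ = -167.52944°
Δλ = 34.6239°
y = sin Δλ · cos φ₂ = 0.205686
x = cos φ₁ sin φ₂ − sin φ₁ cos φ₂ cos Δλ = 0.187079
θ = atan2(y, x) = 47.7123° → 47.7123° (mod 360°)

47.7°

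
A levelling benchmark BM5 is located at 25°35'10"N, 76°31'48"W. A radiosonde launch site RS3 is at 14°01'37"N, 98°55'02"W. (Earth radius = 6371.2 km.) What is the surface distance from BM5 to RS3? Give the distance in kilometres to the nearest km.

BM5: φ = +25.58611°, λ = -76.53000°
RS3: φ = +14.02694°, λ = -98.91722°
Δφ = -11.5592°,  Δλ = -22.3872°
a = sin²(Δφ/2) + cos φ₁ cos φ₂ sin²(Δλ/2) = 0.043116
c = 2·arcsin(√a) = 0.418334 rad = 23.9687°
d = R·c = 6371.2 × 0.418334 = 2665.3 km

2665 km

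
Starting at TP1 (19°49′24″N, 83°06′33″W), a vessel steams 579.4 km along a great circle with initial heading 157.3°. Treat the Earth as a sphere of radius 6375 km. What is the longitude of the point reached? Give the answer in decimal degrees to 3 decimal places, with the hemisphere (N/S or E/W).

81.031°W

TP1: φ = +19.82333°, λ = -83.10917°
δ = d/R = 579.4/6375 = 0.090886 rad
φ₂ = arcsin(sin φ₁ cos δ + cos φ₁ sin δ cos θ)
   = arcsin(0.33912·0.99587 + 0.94074·0.09076·-0.92254) = 15.00791°
λ₂ = λ₁ + atan2(sin θ sin δ cos φ₁, cos δ − sin φ₁ sin φ₂) = -81.03104°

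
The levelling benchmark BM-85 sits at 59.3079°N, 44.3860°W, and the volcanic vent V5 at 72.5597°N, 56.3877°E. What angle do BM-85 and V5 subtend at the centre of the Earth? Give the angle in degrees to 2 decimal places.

37.65°

Δφ = 13.2518°,  Δλ = 100.7737°
a = sin²(Δφ/2) + cos φ₁ cos φ₂ sin²(Δλ/2) = 0.104102
c = 2·arcsin(√a) = 0.657054 rad = 37.6464°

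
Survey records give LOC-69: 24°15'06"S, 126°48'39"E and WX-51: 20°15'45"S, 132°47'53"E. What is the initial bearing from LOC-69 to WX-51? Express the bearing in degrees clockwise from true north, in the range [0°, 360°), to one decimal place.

LOC-69: φ = -24.25167°, λ = +126.81083°
WX-51: φ = -20.26250°, λ = +132.79806°
Δλ = 5.9872°
y = sin Δλ · cos φ₂ = 0.097852
x = cos φ₁ sin φ₂ − sin φ₁ cos φ₂ cos Δλ = 0.067466
θ = atan2(y, x) = 55.4148° → 55.4148° (mod 360°)

55.4°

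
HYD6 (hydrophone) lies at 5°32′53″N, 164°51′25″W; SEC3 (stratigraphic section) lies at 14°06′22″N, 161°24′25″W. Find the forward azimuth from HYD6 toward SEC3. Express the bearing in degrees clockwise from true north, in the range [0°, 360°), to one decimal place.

HYD6: φ = +5.54806°, λ = -164.85694°
SEC3: φ = +14.10611°, λ = -161.40694°
Δλ = 3.4500°
y = sin Δλ · cos φ₂ = 0.058363
x = cos φ₁ sin φ₂ − sin φ₁ cos φ₂ cos Δλ = 0.148981
θ = atan2(y, x) = 21.3926° → 21.3926° (mod 360°)

21.4°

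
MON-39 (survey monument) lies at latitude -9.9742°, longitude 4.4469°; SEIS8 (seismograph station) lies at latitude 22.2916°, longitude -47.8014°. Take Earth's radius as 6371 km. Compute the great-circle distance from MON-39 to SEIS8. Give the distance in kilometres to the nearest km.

6729 km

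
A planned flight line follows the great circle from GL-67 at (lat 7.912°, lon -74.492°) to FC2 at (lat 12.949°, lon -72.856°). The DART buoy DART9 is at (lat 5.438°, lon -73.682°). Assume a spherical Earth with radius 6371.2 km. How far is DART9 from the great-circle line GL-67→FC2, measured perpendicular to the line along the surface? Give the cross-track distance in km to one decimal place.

168.5 km

δ₁₃ = central angle GL-67→DART9 = 0.045405 rad  (haversine)
θ₁₃ = bearing GL-67→DART9 = 161.938°,  θ₁₂ = bearing GL-67→FC2 = 17.573°
dₓₜ = R·arcsin(sin δ₁₃ · sin(θ₁₃ − θ₁₂)) = 6371.2·arcsin(0.04539·sin(144.364°)) = 168.506 km
|dₓₜ| = 168.506 km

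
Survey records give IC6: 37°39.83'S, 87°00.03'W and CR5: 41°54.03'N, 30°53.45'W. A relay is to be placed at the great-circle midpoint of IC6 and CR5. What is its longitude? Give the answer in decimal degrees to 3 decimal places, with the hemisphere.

IC6: φ = -37.66383°, λ = -87.00050°
CR5: φ = +41.90050°, λ = -30.89083°
Bx = cos φ₂ cos Δλ = 0.415029,  By = cos φ₂ sin Δλ = 0.617853
φₘ = atan2(sin φ₁ + sin φ₂, √((cos φ₁ + Bx)² + By²)) = 2.39975°
λₘ = λ₁ + atan2(By, cos φ₁ + Bx) = -59.88601°

59.886°W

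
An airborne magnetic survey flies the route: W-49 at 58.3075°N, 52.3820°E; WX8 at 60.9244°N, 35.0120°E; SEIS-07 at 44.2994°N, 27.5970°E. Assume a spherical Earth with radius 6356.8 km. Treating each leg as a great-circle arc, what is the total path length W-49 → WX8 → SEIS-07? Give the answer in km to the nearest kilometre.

2922 km

W-49→WX8: c = 0.159452 rad, d = 1013.61 km
WX8→SEIS-07: c = 0.300160 rad, d = 1908.06 km
Total = 1013.61 + 1908.06 = 2921.66 km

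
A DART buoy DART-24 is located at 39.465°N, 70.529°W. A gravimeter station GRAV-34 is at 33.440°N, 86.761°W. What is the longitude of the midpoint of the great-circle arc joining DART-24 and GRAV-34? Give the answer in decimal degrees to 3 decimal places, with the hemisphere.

78.963°W

Bx = cos φ₂ cos Δλ = 0.801200,  By = cos φ₂ sin Δλ = -0.233255
φₘ = atan2(sin φ₁ + sin φ₂, √((cos φ₁ + Bx)² + By²)) = 36.72812°
λₘ = λ₁ + atan2(By, cos φ₁ + Bx) = -78.96263°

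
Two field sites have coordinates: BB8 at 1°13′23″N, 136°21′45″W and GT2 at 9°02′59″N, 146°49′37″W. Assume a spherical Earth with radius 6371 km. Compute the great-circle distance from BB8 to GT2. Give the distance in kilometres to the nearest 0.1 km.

1448.6 km

BB8: φ = +1.22306°, λ = -136.36250°
GT2: φ = +9.04972°, λ = -146.82694°
Δφ = 7.8267°,  Δλ = -10.4644°
a = sin²(Δφ/2) + cos φ₁ cos φ₂ sin²(Δλ/2) = 0.012868
c = 2·arcsin(√a) = 0.227368 rad = 13.0272°
d = R·c = 6371 × 0.227368 = 1448.6 km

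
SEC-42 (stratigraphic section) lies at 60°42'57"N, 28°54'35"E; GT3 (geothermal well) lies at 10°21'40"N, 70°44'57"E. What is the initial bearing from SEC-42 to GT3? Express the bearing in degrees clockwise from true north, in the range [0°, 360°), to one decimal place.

130.0°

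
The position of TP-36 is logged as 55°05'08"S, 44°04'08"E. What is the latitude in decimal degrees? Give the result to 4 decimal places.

55.0856°S

55° + 5′/60 + 8″/3600 = 55 + 0.08333 + 0.00222 = 55.0856°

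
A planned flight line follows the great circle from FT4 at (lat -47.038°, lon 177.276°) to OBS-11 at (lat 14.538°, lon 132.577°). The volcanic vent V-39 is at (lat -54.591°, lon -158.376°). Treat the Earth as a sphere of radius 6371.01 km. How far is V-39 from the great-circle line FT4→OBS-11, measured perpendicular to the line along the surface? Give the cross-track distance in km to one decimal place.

δ₁₃ = central angle FT4→V-39 = 0.297054 rad  (haversine)
θ₁₃ = bearing FT4→V-39 = 125.303°,  θ₁₂ = bearing FT4→OBS-11 = 314.735°
dₓₜ = R·arcsin(sin δ₁₃ · sin(θ₁₃ − θ₁₂)) = 6371.01·arcsin(0.29270·sin(-189.432°)) = 305.712 km
|dₓₜ| = 305.712 km

305.7 km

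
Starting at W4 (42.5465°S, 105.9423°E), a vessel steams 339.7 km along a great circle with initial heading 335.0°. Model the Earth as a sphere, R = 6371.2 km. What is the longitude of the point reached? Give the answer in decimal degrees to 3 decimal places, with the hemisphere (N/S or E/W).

δ = d/R = 339.7/6371.2 = 0.053318 rad
φ₂ = arcsin(sin φ₁ cos δ + cos φ₁ sin δ cos θ)
   = arcsin(-0.67619·0.99858 + 0.73673·0.05329·0.90631) = -39.76525°
λ₂ = λ₁ + atan2(sin θ sin δ cos φ₁, cos δ − sin φ₁ sin φ₂) = 104.26326°

104.263°E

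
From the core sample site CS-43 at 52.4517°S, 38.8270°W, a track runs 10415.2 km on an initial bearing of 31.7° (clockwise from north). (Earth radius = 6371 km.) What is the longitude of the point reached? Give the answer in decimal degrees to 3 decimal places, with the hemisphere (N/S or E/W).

δ = d/R = 10415.2/6371 = 1.634783 rad
φ₂ = arcsin(sin φ₁ cos δ + cos φ₁ sin δ cos θ)
   = arcsin(-0.79284·-0.06394 + 0.60943·0.99795·0.85081) = 34.62097°
λ₂ = λ₁ + atan2(sin θ sin δ cos φ₁, cos δ − sin φ₁ sin φ₂) = 0.75872°

0.759°E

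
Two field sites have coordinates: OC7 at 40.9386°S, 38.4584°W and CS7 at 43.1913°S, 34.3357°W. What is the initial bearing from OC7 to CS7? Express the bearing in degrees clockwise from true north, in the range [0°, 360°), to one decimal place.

Δλ = 4.1227°
y = sin Δλ · cos φ₂ = 0.052415
x = cos φ₁ sin φ₂ − sin φ₁ cos φ₂ cos Δλ = -0.040543
θ = atan2(y, x) = 127.7220° → 127.7220° (mod 360°)

127.7°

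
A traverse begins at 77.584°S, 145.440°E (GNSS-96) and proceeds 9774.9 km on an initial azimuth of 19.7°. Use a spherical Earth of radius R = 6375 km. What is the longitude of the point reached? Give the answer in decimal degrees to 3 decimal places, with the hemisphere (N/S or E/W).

165.413°E

δ = d/R = 9774.9/6375 = 1.533318 rad
φ₂ = arcsin(sin φ₁ cos δ + cos φ₁ sin δ cos θ)
   = arcsin(-0.97661·0.03747 + 0.21501·0.99930·0.94147) = 9.53721°
λ₂ = λ₁ + atan2(sin θ sin δ cos φ₁, cos δ − sin φ₁ sin φ₂) = 165.41315°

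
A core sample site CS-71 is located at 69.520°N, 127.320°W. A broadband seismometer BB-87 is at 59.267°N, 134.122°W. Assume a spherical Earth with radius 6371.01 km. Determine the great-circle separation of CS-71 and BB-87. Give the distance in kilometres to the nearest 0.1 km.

Δφ = -10.2530°,  Δλ = -6.8020°
a = sin²(Δφ/2) + cos φ₁ cos φ₂ sin²(Δλ/2) = 0.008614
c = 2·arcsin(√a) = 0.185886 rad = 10.6505°
d = R·c = 6371.01 × 0.185886 = 1184.3 km

1184.3 km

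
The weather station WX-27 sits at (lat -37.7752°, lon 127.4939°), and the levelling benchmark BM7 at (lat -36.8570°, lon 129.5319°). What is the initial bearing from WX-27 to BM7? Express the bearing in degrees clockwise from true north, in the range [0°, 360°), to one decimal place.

61.1°

Δλ = 2.0380°
y = sin Δλ · cos φ₂ = 0.028455
x = cos φ₁ sin φ₂ − sin φ₁ cos φ₂ cos Δλ = 0.015715
θ = atan2(y, x) = 61.0891° → 61.0891° (mod 360°)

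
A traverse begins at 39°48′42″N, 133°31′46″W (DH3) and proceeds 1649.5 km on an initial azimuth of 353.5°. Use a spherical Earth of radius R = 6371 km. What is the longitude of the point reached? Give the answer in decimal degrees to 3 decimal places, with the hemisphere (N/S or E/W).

DH3: φ = +39.81167°, λ = -133.52944°
δ = d/R = 1649.5/6371 = 0.258908 rad
φ₂ = arcsin(sin φ₁ cos δ + cos φ₁ sin δ cos θ)
   = arcsin(0.64027·0.96667 + 0.76815·0.25602·0.99357) = 54.52099°
λ₂ = λ₁ + atan2(sin θ sin δ cos φ₁, cos δ − sin φ₁ sin φ₂) = -136.39173°

136.392°W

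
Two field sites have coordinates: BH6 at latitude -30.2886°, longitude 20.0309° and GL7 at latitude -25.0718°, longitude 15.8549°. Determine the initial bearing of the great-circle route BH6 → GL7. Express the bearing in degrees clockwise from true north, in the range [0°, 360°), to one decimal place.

Δλ = -4.1760°
y = sin Δλ · cos φ₂ = -0.065959
x = cos φ₁ sin φ₂ − sin φ₁ cos φ₂ cos Δλ = 0.089712
θ = atan2(y, x) = -36.3246° → 323.6754° (mod 360°)

323.7°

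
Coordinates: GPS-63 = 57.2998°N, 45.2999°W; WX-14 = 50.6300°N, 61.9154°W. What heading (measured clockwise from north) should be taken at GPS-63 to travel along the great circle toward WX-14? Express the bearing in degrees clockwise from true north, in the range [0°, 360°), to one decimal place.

242.6°

Δλ = -16.6155°
y = sin Δλ · cos φ₂ = -0.181384
x = cos φ₁ sin φ₂ − sin φ₁ cos φ₂ cos Δλ = -0.093859
θ = atan2(y, x) = -117.3598° → 242.6402° (mod 360°)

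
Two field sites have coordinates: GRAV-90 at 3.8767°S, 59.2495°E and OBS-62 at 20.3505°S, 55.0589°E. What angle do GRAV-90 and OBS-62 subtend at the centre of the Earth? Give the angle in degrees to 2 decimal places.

Δφ = -16.4738°,  Δλ = -4.1906°
a = sin²(Δφ/2) + cos φ₁ cos φ₂ sin²(Δλ/2) = 0.021776
c = 2·arcsin(√a) = 0.296214 rad = 16.9718°

16.97°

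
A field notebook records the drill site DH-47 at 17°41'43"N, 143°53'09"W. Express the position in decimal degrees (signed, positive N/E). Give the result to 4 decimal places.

lat: 17.6953° N → +17.6953°
lon: 143.8858° W → -143.8858°

+17.6953°, -143.8858°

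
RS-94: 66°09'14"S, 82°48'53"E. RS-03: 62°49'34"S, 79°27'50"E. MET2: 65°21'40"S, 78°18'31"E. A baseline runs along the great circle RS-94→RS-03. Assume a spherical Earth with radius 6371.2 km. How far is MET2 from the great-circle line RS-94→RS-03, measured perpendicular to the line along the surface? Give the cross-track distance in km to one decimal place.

RS-94: φ = -66.15389°, λ = +82.81472°
RS-03: φ = -62.82611°, λ = +79.46389°
MET2: φ = -65.36111°, λ = +78.30861°
δ₁₃ = central angle RS-94→MET2 = 0.035122 rad  (haversine)
θ₁₃ = bearing RS-94→MET2 = 291.129°,  θ₁₂ = bearing RS-94→RS-03 = 335.034°
dₓₜ = R·arcsin(sin δ₁₃ · sin(θ₁₃ − θ₁₂)) = 6371.2·arcsin(0.03511·sin(-43.905°)) = -155.159 km
|dₓₜ| = 155.159 km

155.2 km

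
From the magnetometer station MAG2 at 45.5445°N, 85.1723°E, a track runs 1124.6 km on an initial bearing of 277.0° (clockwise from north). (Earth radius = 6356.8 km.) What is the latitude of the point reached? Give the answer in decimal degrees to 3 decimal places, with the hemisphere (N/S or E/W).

δ = d/R = 1124.6/6356.8 = 0.176913 rad
φ₂ = arcsin(sin φ₁ cos δ + cos φ₁ sin δ cos θ)
   = arcsin(0.71379·0.98439 + 0.70036·0.17599·0.12187) = 45.86283°
λ₂ = λ₁ + atan2(sin θ sin δ cos φ₁, cos δ − sin φ₁ sin φ₂) = 70.64507°

45.863°N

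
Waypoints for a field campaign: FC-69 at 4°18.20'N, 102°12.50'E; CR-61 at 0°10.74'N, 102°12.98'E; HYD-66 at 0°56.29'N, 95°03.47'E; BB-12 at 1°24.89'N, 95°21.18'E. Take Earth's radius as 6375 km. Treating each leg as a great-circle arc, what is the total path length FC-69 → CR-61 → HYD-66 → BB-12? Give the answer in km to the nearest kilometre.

FC-69: φ = +4.30333°, λ = +102.20833°
CR-61: φ = +0.17900°, λ = +102.21633°
HYD-66: φ = +0.93817°, λ = +95.05783°
BB-12: φ = +1.41483°, λ = +95.35300°
FC-69→CR-61: c = 0.071983 rad, d = 458.89 km
CR-61→HYD-66: c = 0.125633 rad, d = 800.91 km
HYD-66→BB-12: c = 0.009785 rad, d = 62.38 km
Total = 458.89 + 800.91 + 62.38 = 1322.18 km

1322 km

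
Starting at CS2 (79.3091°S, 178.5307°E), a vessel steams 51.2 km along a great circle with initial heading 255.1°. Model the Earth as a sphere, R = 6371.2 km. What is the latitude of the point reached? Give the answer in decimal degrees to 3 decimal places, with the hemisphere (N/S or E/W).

δ = d/R = 51.2/6371.2 = 0.008036 rad
φ₂ = arcsin(sin φ₁ cos δ + cos φ₁ sin δ cos θ)
   = arcsin(-0.98264·0.99997 + 0.18551·0.00804·-0.25713) = -79.41824°
λ₂ = λ₁ + atan2(sin θ sin δ cos φ₁, cos δ − sin φ₁ sin φ₂) = 176.10700°

79.418°S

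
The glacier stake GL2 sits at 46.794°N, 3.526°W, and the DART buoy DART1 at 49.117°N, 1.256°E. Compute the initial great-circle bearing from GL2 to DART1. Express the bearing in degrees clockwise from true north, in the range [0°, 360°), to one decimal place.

Δλ = 4.7820°
y = sin Δλ · cos φ₂ = 0.054564
x = cos φ₁ sin φ₂ − sin φ₁ cos φ₂ cos Δλ = 0.042194
θ = atan2(y, x) = 52.2856° → 52.2856° (mod 360°)

52.3°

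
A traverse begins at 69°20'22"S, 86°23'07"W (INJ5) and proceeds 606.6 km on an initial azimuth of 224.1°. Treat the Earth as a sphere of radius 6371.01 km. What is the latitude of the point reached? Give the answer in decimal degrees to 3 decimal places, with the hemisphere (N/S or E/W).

INJ5: φ = -69.33944°, λ = -86.38528°
δ = d/R = 606.6/6371.01 = 0.095213 rad
φ₂ = arcsin(sin φ₁ cos δ + cos φ₁ sin δ cos θ)
   = arcsin(-0.93569·0.99547 + 0.35283·0.09507·-0.71813) = -72.85026°
λ₂ = λ₁ + atan2(sin θ sin δ cos φ₁, cos δ − sin φ₁ sin φ₂) = -99.35103°

72.850°S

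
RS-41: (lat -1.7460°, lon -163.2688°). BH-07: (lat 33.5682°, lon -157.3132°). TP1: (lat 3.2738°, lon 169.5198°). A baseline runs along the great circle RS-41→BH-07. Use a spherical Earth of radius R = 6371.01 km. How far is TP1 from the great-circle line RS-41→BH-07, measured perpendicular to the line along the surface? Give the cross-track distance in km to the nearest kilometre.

3074 km

δ₁₃ = central angle RS-41→TP1 = 0.482750 rad  (haversine)
θ₁₃ = bearing RS-41→TP1 = 280.442°,  θ₁₂ = bearing RS-41→BH-07 = 8.508°
dₓₜ = R·arcsin(sin δ₁₃ · sin(θ₁₃ − θ₁₂)) = 6371.01·arcsin(0.46422·sin(271.934°)) = -3073.701 km
|dₓₜ| = 3073.701 km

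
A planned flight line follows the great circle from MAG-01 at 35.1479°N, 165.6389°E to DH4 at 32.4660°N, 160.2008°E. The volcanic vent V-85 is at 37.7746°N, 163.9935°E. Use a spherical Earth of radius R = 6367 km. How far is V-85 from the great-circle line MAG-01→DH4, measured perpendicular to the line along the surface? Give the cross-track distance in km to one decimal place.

326.4 km

δ₁₃ = central angle MAG-01→V-85 = 0.051331 rad  (haversine)
θ₁₃ = bearing MAG-01→V-85 = 333.747°,  θ₁₂ = bearing MAG-01→DH4 = 240.845°
dₓₜ = R·arcsin(sin δ₁₃ · sin(θ₁₃ − θ₁₂)) = 6367·arcsin(0.05131·sin(92.901°)) = 326.407 km
|dₓₜ| = 326.407 km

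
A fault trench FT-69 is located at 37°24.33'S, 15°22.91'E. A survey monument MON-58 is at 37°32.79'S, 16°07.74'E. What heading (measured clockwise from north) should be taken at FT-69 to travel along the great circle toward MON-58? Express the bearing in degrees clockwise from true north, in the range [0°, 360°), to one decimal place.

103.6°

FT-69: φ = -37.40550°, λ = +15.38183°
MON-58: φ = -37.54650°, λ = +16.12900°
Δλ = 0.7472°
y = sin Δλ · cos φ₂ = 0.010339
x = cos φ₁ sin φ₂ − sin φ₁ cos φ₂ cos Δλ = -0.002502
θ = atan2(y, x) = 103.6031° → 103.6031° (mod 360°)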